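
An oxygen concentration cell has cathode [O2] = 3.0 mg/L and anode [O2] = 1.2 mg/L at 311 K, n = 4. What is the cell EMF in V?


Apply the Nernst concentration-cell relation: E = (RT/nF)*ln(C_cathode/C_anode)
RT/nF = 8.314*311/(4*96485) = 0.00669963 V
ln(3.0/1.2) = 0.91629
E = 0.00669963 * 0.91629 = 0.00614 V

0.00614 V


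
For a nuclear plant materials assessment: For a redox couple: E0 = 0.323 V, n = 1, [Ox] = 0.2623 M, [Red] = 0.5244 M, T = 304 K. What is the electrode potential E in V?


Apply the Nernst equation: E = E0 + (RT/nF)*ln([Ox]/[Red])
Step 1: RT/nF = 8.314*304/(1*96485) = 0.02619533 V
Step 2: [Ox]/[Red] = 0.2623/0.5244 = 0.500191
Step 3: ln(0.500191) = -0.692765
Step 4: correction = 0.02619533 * -0.692765 = -0.0181 V
E = 0.323 + -0.0181 = 0.3049 V

0.3049 V


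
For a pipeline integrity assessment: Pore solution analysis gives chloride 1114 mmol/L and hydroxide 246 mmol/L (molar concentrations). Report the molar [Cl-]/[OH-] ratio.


Threshold parameter = [Cl-] / [OH-] (molar basis; both in mmol/L, so units cancel)
Ratio = 1114 / 246 = 4.53

4.53


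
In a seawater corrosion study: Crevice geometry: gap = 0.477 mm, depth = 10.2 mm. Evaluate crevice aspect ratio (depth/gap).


Aspect ratio = depth / gap
Ratio = 10.2 / 0.477 = 21.4

21.4


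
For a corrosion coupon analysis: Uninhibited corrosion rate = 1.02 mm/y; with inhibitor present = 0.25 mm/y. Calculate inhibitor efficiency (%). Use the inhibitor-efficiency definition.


Apply the inhibitor-efficiency definition: IE = (CR_blank − CR_inh)/CR_blank × 100
IE = (1.02 − 0.25) / 1.02 × 100
IE = 0.77 / 1.02 × 100 = 75.5 %

75.5 %


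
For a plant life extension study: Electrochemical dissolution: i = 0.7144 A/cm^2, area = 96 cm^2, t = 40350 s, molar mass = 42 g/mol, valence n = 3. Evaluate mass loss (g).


Apply Faraday's law: m = i*A*t*M / (n*F)
Total charge passed Q = i*A*t = 0.7144*96*40350 = 2767299.84 C
m = Q*M/(n*F) = 2767299.84*42/(3*96485) = 401.536 g

401.536 g


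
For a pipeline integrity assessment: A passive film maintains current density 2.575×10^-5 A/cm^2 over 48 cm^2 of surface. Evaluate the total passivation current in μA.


I = i_pass * A, then convert A → μA (×10^6)
I = 2.575×10^-5 * 48 * 10^6 = 1236.0 μA

1236.0 μA


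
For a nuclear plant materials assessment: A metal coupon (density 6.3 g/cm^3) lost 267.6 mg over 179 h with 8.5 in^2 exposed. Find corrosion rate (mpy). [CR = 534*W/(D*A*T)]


Apply the mpy weight-loss relation: CR = 534 * W / (D * A * T)
Numerator: 534 * 267.6 = 142898.4
Denominator: 6.3 * 8.5 * 179 = 9585.45
CR = 142898.4 / 9585.45 = 14.90784 mpy

14.90784 mpy


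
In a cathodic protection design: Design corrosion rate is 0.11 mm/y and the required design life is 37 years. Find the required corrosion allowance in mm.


Corrosion allowance = CR × design life
CA = 0.11 * 37 = 4.07 mm

4.07 mm


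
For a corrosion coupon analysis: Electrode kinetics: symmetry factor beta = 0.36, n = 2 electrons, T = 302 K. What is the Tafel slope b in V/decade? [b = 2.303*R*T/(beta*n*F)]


Apply the Tafel slope relation: b = 2.303*R*T/(beta*n*F)
Numerator: 2.303 * 8.314 * 302 = 5782.44
Denominator: 0.36 * 2 * 96485 = 69469.2
b = 5782.44 / 69469.2 = 0.0832 V/decade

0.0832 V/decade


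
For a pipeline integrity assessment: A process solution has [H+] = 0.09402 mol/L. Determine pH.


pH = −log10[H+]
pH = −log10(0.09402) = 1.03

1.03


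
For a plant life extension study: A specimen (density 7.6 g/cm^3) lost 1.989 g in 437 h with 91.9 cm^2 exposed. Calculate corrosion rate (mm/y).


Apply the mm/y weight-loss relation: CR = 87600 * W / (D * A * T)
Numerator: 87600 * 1.989 = 174236.4
Denominator: 7.6 * 91.9 * 437 = 305218.28
CR = 174236.4 / 305218.28 = 0.5709 mm/y

0.5709 mm/y


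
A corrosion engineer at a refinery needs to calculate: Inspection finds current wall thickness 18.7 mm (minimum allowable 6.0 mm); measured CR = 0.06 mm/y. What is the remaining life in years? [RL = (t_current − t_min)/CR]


Apply the remaining-life relation: RL = (t_current − t_min) / CR
RL = (18.7 − 6.0) / 0.06 = 12.7 / 0.06 = 211.7 years

211.7 years


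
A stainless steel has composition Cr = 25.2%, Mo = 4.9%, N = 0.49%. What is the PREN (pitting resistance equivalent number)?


Apply the PREN formula: PREN = Cr + 3.3*Mo + 16*N
PREN = 25.2 + 3.3*4.9 + 16*0.49
PREN = 25.2 + 16.17 + 7.84 = 49.21

49.21


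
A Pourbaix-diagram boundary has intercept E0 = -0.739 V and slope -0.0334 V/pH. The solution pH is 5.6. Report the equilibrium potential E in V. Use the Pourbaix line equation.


Apply the Pourbaix line equation: E = E0 + slope*pH
E = -0.739 + (-0.0334)*5.6 = -0.739 + (-0.18704) = -0.92604 V
Rounded to 3 decimal places: E = -0.926 V

-0.926 V


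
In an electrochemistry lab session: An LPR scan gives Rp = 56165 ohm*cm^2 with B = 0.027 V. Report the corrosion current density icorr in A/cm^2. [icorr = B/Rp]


Apply the Stern-Geary relation: icorr = B / Rp
icorr = 0.027 / 56165 = 4.807×10^-7 A/cm^2

4.807×10^-7 A/cm^2


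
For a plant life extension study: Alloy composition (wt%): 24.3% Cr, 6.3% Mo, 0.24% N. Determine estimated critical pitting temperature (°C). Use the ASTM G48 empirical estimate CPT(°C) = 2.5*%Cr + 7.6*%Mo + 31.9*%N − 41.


Apply the ASTM G48 empirical CPT estimate: CPT(°C) = 2.5*%Cr + 7.6*%Mo + 31.9*%N − 41
2.5*24.3 = 60.75; 7.6*6.3 = 47.88; 31.9*0.24 = 7.656
CPT = 60.75 + 47.88 + 7.656 − 41 = 75.286 °C
Rounded to 0.1 °C: CPT ≈ 75.3 °C

75.3 °C


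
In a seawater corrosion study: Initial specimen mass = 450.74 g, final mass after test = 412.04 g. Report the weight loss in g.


Weight loss = initial − final
WL = 450.74 − 412.04 = 38.7 g

38.7 g


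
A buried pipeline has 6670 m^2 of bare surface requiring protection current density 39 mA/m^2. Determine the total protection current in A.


I = area * current density, then convert mA → A (÷1000)
I = 6670 * 39 / 1000 = 260.13 A

260.13 A


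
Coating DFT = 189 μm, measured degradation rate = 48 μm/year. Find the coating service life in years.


Service life = thickness / degradation rate
Life = 189 / 48 = 3.9 years

3.9 years


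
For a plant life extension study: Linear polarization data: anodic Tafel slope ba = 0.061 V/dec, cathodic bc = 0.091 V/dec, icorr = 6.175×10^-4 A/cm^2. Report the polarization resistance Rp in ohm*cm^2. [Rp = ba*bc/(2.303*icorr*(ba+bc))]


Apply the Stern-Geary equation: Rp = ba*bc / (2.303*icorr*(ba+bc))
ba*bc = 0.061*0.091 = 0.005551
ba+bc = 0.152; 2.303*icorr*(ba+bc) = 2.303*6.175×10^-4*0.152 = 2.1615958×10^-4
Rp = 0.005551 / 2.1615958×10^-4 = 25.68 ohm*cm^2

25.68 ohm*cm^2


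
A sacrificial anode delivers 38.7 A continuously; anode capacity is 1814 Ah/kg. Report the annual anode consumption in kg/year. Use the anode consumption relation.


Annual consumption = current * hours per year / capacity
Rate = 38.7 * 8760 / 1814 = 186.9 kg/year

186.9 kg/year


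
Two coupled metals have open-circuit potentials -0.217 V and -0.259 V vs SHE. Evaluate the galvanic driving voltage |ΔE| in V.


Driving voltage is the absolute potential difference.
|ΔE| = |-0.217 − (-0.259)| = 0.042 V

0.042 V


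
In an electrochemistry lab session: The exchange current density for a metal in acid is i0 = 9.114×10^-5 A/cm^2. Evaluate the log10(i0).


i0 = 9.114×10^-5 A/cm^2
log10(i0) = -4.04

-4.04


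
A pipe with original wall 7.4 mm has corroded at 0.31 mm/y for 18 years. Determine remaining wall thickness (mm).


Remaining wall = original − CR × time
t = 7.4 − 0.31*18 = 7.4 − 5.58 = 1.82 mm

1.82 mm


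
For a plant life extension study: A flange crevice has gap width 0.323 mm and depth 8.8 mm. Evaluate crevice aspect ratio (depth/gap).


Aspect ratio = depth / gap
Ratio = 8.8 / 0.323 = 27.2

27.2


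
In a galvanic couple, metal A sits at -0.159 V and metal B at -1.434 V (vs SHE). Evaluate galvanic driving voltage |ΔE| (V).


Driving voltage is the absolute potential difference.
|ΔE| = |-0.159 − (-1.434)| = 1.275 V

1.275 V


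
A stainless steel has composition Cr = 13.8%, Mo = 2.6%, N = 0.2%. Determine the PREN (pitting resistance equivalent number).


Apply the PREN formula: PREN = Cr + 3.3*Mo + 16*N
PREN = 13.8 + 3.3*2.6 + 16*0.2
PREN = 13.8 + 8.58 + 3.2 = 25.58

25.58


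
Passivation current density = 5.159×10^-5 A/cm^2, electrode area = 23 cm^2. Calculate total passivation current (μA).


I = i_pass * A, then convert A → μA (×10^6)
I = 5.159×10^-5 * 23 * 10^6 = 1186.57 μA

1186.57 μA


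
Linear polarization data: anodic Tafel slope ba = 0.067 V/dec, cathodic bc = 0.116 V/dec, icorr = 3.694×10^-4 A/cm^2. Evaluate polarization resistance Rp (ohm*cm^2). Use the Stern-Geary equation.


Apply the Stern-Geary equation: Rp = ba*bc / (2.303*icorr*(ba+bc))
ba*bc = 0.067*0.116 = 0.007772
ba+bc = 0.183; 2.303*icorr*(ba+bc) = 2.303*3.694×10^-4*0.183 = 1.5568326×10^-4
Rp = 0.007772 / 1.5568326×10^-4 = 49.9 ohm*cm^2

49.9 ohm*cm^2


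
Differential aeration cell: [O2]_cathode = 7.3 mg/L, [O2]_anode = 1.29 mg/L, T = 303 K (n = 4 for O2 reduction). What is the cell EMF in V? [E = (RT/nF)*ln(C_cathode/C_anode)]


Apply the Nernst concentration-cell relation: E = (RT/nF)*ln(C_cathode/C_anode)
RT/nF = 8.314*303/(4*96485) = 0.00652729 V
ln(7.3/1.29) = 1.73323
E = 0.00652729 * 1.73323 = 0.01131 V

0.01131 V


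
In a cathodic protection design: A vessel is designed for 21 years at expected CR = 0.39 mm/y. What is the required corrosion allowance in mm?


Corrosion allowance = CR × design life
CA = 0.39 * 21 = 8.19 mm

8.19 mm


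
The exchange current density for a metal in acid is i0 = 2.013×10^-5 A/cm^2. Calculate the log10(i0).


i0 = 2.013×10^-5 A/cm^2
log10(i0) = -4.696

-4.696


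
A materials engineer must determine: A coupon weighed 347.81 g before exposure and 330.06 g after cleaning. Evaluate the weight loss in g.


Weight loss = initial − final
WL = 347.81 − 330.06 = 17.75 g

17.75 g


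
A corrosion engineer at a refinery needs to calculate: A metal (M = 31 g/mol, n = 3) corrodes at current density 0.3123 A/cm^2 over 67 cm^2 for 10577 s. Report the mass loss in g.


Apply Faraday's law: m = i*A*t*M / (n*F)
Total charge passed Q = i*A*t = 0.3123*67*10577 = 221314.2057 C
m = Q*M/(n*F) = 221314.2057*31/(3*96485) = 23.702 g

23.702 g


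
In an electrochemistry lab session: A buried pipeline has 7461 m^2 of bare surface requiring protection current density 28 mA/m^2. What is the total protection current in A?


I = area * current density, then convert mA → A (÷1000)
I = 7461 * 28 / 1000 = 208.91 A

208.91 A


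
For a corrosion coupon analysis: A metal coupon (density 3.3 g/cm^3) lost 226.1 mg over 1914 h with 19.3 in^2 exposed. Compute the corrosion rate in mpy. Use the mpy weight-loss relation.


Apply the mpy weight-loss relation: CR = 534 * W / (D * A * T)
Numerator: 534 * 226.1 = 120737.4
Denominator: 3.3 * 19.3 * 1914 = 121902.66
CR = 120737.4 / 121902.66 = 0.9904 mpy

0.9904 mpy


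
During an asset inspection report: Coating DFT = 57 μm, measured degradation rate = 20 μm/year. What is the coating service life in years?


Service life = thickness / degradation rate
Life = 57 / 20 = 2.9 years

2.9 years


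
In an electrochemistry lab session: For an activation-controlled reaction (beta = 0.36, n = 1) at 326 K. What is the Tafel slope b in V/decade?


Apply the Tafel slope relation: b = 2.303*R*T/(beta*n*F)
Numerator: 2.303 * 8.314 * 326 = 6241.97
Denominator: 0.36 * 1 * 96485 = 34734.6
b = 6241.97 / 34734.6 = 0.18 V/decade

0.18 V/decade


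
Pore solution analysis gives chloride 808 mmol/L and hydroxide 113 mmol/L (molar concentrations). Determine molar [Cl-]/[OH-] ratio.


Threshold parameter = [Cl-] / [OH-] (molar basis; both in mmol/L, so units cancel)
Ratio = 808 / 113 = 7.15

7.15


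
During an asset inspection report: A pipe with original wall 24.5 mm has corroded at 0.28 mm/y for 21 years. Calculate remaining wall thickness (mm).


Remaining wall = original − CR × time
t = 24.5 − 0.28*21 = 24.5 − 5.88 = 18.62 mm

18.62 mm


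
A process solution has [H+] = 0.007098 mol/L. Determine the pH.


pH = −log10[H+]
pH = −log10(0.007098) = 2.15

2.15


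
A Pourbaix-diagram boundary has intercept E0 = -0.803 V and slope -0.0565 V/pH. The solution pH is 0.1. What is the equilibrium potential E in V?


Apply the Pourbaix line equation: E = E0 + slope*pH
E = -0.803 + (-0.0565)*0.1 = -0.803 + (-0.00565) = -0.80865 V
Rounded to 3 decimal places: E = -0.809 V

-0.809 V


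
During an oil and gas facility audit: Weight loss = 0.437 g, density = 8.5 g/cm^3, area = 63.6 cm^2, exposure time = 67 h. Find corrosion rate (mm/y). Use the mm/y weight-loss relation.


Apply the mm/y weight-loss relation: CR = 87600 * W / (D * A * T)
Numerator: 87600 * 0.437 = 38281.2
Denominator: 8.5 * 63.6 * 67 = 36220.2
CR = 38281.2 / 36220.2 = 1.0569 mm/y

1.0569 mm/y


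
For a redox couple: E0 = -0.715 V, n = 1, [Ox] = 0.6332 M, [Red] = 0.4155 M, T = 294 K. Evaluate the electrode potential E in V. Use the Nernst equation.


Apply the Nernst equation: E = E0 + (RT/nF)*ln([Ox]/[Red])
Step 1: RT/nF = 8.314*294/(1*96485) = 0.02533364 V
Step 2: [Ox]/[Red] = 0.6332/0.4155 = 1.523947
Step 3: ln(1.523947) = 0.421304
Step 4: correction = 0.02533364 * 0.421304 = 0.011 V
E = -0.715 + 0.011 = -0.704 V

-0.704 V


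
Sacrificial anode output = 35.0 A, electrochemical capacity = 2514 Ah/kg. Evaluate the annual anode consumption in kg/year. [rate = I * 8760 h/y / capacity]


Annual consumption = current * hours per year / capacity
Rate = 35.0 * 8760 / 2514 = 122.0 kg/year

122.0 kg/year


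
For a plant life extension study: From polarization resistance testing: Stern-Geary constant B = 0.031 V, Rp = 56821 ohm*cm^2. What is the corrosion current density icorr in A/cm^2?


Apply the Stern-Geary relation: icorr = B / Rp
icorr = 0.031 / 56821 = 5.456×10^-7 A/cm^2

5.456×10^-7 A/cm^2


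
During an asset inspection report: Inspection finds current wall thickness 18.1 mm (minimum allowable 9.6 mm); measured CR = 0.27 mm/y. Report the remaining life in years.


Apply the remaining-life relation: RL = (t_current − t_min) / CR
RL = (18.1 − 9.6) / 0.27 = 8.5 / 0.27 = 31.5 years

31.5 years


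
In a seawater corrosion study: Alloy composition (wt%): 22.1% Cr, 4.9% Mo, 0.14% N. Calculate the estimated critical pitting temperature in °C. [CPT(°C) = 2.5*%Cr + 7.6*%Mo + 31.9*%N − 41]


Apply the ASTM G48 empirical CPT estimate: CPT(°C) = 2.5*%Cr + 7.6*%Mo + 31.9*%N − 41
2.5*22.1 = 55.25; 7.6*4.9 = 37.24; 31.9*0.14 = 4.466
CPT = 55.25 + 37.24 + 4.466 − 41 = 55.956 °C
Rounded to 0.1 °C: CPT ≈ 56.0 °C

56.0 °C


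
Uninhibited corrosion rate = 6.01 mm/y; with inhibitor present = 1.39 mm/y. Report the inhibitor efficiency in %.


Apply the inhibitor-efficiency definition: IE = (CR_blank − CR_inh)/CR_blank × 100
IE = (6.01 − 1.39) / 6.01 × 100
IE = 4.62 / 6.01 × 100 = 76.9 %

76.9 %


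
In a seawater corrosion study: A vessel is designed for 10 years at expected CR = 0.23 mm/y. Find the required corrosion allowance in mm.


Corrosion allowance = CR × design life
CA = 0.23 * 10 = 2.3 mm

2.3 mm


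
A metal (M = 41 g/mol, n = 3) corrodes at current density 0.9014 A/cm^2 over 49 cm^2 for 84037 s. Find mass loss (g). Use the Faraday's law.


Apply Faraday's law: m = i*A*t*M / (n*F)
Total charge passed Q = i*A*t = 0.9014*49*84037 = 3711796.6382 C
m = Q*M/(n*F) = 3711796.6382*41/(3*96485) = 525.7593 g

525.7593 g


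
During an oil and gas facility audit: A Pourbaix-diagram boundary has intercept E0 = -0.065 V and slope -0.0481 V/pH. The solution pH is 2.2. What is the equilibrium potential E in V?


Apply the Pourbaix line equation: E = E0 + slope*pH
E = -0.065 + (-0.0481)*2.2 = -0.065 + (-0.10582) = -0.17082 V
Rounded to 3 decimal places: E = -0.171 V

-0.171 V


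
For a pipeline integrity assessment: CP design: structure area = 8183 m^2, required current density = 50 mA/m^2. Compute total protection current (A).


I = area * current density, then convert mA → A (÷1000)
I = 8183 * 50 / 1000 = 409.15 A

409.15 A


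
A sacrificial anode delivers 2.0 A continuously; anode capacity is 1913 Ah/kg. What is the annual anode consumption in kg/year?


Annual consumption = current * hours per year / capacity
Rate = 2.0 * 8760 / 1913 = 9.2 kg/year

9.2 kg/year


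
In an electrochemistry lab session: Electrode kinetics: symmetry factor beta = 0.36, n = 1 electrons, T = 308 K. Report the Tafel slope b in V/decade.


Apply the Tafel slope relation: b = 2.303*R*T/(beta*n*F)
Numerator: 2.303 * 8.314 * 308 = 5897.32
Denominator: 0.36 * 1 * 96485 = 34734.6
b = 5897.32 / 34734.6 = 0.17 V/decade

0.17 V/decade


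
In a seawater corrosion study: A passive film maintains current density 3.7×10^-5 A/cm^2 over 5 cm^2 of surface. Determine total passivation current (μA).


I = i_pass * A, then convert A → μA (×10^6)
I = 3.7×10^-5 * 5 * 10^6 = 185.0 μA

185.0 μA


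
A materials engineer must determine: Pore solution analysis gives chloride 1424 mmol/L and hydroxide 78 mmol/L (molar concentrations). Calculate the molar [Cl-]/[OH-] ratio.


Threshold parameter = [Cl-] / [OH-] (molar basis; both in mmol/L, so units cancel)
Ratio = 1424 / 78 = 18.26

18.26


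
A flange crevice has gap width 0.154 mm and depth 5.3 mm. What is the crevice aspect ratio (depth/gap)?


Aspect ratio = depth / gap
Ratio = 5.3 / 0.154 = 34.4

34.4


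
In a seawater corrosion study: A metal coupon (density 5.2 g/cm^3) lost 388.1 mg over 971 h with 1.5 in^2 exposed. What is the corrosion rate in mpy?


Apply the mpy weight-loss relation: CR = 534 * W / (D * A * T)
Numerator: 534 * 388.1 = 207245.4
Denominator: 5.2 * 1.5 * 971 = 7573.8
CR = 207245.4 / 7573.8 = 27.36346 mpy

27.36346 mpy


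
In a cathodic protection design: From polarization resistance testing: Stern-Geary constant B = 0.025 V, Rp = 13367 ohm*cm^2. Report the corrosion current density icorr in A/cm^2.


Apply the Stern-Geary relation: icorr = B / Rp
icorr = 0.025 / 13367 = 1.87×10^-6 A/cm^2

1.87×10^-6 A/cm^2


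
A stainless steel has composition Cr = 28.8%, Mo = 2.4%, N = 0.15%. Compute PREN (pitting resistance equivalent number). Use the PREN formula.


Apply the PREN formula: PREN = Cr + 3.3*Mo + 16*N
PREN = 28.8 + 3.3*2.4 + 16*0.15
PREN = 28.8 + 7.92 + 2.4 = 39.12

39.12


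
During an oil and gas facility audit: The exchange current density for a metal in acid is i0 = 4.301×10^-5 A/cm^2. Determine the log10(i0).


i0 = 4.301×10^-5 A/cm^2
log10(i0) = -4.366

-4.366


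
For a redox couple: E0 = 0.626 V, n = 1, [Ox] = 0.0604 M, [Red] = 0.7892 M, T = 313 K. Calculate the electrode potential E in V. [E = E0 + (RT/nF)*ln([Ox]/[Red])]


Apply the Nernst equation: E = E0 + (RT/nF)*ln([Ox]/[Red])
Step 1: RT/nF = 8.314*313/(1*96485) = 0.02697085 V
Step 2: [Ox]/[Red] = 0.0604/0.7892 = 0.076533
Step 3: ln(0.076533) = -2.570033
Step 4: correction = 0.02697085 * -2.570033 = -0.0693 V
E = 0.626 + -0.0693 = 0.5567 V

0.5567 V


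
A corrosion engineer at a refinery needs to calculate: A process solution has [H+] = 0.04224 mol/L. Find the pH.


pH = −log10[H+]
pH = −log10(0.04224) = 1.37

1.37


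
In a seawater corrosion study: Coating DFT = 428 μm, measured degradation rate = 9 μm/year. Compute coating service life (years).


Service life = thickness / degradation rate
Life = 428 / 9 = 47.6 years

47.6 years


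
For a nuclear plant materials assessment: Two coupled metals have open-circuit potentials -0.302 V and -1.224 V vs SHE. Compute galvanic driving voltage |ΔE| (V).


Driving voltage is the absolute potential difference.
|ΔE| = |-0.302 − (-1.224)| = 0.922 V

0.922 V


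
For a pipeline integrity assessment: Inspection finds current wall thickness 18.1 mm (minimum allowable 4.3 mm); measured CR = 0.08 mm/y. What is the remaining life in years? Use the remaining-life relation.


Apply the remaining-life relation: RL = (t_current − t_min) / CR
RL = (18.1 − 4.3) / 0.08 = 13.8 / 0.08 = 172.5 years

172.5 years


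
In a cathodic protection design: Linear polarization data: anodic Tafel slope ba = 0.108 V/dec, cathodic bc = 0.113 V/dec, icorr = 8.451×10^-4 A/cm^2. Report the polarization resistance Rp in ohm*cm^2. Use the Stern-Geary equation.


Apply the Stern-Geary equation: Rp = ba*bc / (2.303*icorr*(ba+bc))
ba*bc = 0.108*0.113 = 0.012204
ba+bc = 0.221; 2.303*icorr*(ba+bc) = 2.303*8.451×10^-4*0.221 = 4.3012463×10^-4
Rp = 0.012204 / 4.3012463×10^-4 = 28.4 ohm*cm^2

28.4 ohm*cm^2


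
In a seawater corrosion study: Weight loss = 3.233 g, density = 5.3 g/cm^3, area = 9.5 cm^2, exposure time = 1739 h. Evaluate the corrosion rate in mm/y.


Apply the mm/y weight-loss relation: CR = 87600 * W / (D * A * T)
Numerator: 87600 * 3.233 = 283210.8
Denominator: 5.3 * 9.5 * 1739 = 87558.65
CR = 283210.8 / 87558.65 = 3.23453 mm/y

3.23453 mm/y


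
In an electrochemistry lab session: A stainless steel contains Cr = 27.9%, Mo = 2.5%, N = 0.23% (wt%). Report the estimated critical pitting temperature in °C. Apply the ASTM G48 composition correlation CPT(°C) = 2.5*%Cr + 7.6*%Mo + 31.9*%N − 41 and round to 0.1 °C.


Apply the ASTM G48 empirical CPT estimate: CPT(°C) = 2.5*%Cr + 7.6*%Mo + 31.9*%N − 41
2.5*27.9 = 69.75; 7.6*2.5 = 19; 31.9*0.23 = 7.337
CPT = 69.75 + 19 + 7.337 − 41 = 55.087 °C
Rounded to 0.1 °C: CPT ≈ 55.1 °C

55.1 °C


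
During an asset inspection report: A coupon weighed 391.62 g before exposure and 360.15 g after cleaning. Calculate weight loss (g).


Weight loss = initial − final
WL = 391.62 − 360.15 = 31.47 g

31.47 g


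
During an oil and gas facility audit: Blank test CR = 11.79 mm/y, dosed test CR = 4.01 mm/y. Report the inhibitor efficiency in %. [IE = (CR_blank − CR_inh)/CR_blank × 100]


Apply the inhibitor-efficiency definition: IE = (CR_blank − CR_inh)/CR_blank × 100
IE = (11.79 − 4.01) / 11.79 × 100
IE = 7.78 / 11.79 × 100 = 66.0 %

66.0 %


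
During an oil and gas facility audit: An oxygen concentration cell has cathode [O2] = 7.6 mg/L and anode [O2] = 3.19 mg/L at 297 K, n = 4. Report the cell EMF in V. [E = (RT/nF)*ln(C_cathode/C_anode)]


Apply the Nernst concentration-cell relation: E = (RT/nF)*ln(C_cathode/C_anode)
RT/nF = 8.314*297/(4*96485) = 0.00639804 V
ln(7.6/3.19) = 0.86813
E = 0.00639804 * 0.86813 = 0.00555 V

0.00555 V


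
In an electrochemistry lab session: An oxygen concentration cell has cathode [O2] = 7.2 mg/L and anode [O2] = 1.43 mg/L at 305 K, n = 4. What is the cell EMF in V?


Apply the Nernst concentration-cell relation: E = (RT/nF)*ln(C_cathode/C_anode)
RT/nF = 8.314*305/(4*96485) = 0.00657037 V
ln(7.2/1.43) = 1.61641
E = 0.00657037 * 1.61641 = 0.01062 V

0.01062 V


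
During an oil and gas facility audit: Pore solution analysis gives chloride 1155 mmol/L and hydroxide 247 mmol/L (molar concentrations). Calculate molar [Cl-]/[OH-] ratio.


Threshold parameter = [Cl-] / [OH-] (molar basis; both in mmol/L, so units cancel)
Ratio = 1155 / 247 = 4.68

4.68


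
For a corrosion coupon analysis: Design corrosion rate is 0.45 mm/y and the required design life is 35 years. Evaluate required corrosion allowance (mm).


Corrosion allowance = CR × design life
CA = 0.45 * 35 = 15.75 mm

15.75 mm


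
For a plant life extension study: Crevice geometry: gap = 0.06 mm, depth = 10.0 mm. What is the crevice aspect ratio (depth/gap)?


Aspect ratio = depth / gap
Ratio = 10.0 / 0.06 = 166.7

166.7


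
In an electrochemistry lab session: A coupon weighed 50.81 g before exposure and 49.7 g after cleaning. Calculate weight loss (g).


Weight loss = initial − final
WL = 50.81 − 49.7 = 1.11 g

1.11 g


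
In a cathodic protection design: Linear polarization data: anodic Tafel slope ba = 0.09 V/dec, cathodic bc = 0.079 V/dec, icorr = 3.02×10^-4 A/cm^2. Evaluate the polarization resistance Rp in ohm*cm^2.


Apply the Stern-Geary equation: Rp = ba*bc / (2.303*icorr*(ba+bc))
ba*bc = 0.09*0.079 = 0.00711
ba+bc = 0.169; 2.303*icorr*(ba+bc) = 2.303*3.02×10^-4*0.169 = 1.1754051×10^-4
Rp = 0.00711 / 1.1754051×10^-4 = 60.5 ohm*cm^2

60.5 ohm*cm^2


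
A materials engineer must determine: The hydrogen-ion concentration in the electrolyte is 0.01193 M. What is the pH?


pH = −log10[H+]
pH = −log10(0.01193) = 1.92

1.92


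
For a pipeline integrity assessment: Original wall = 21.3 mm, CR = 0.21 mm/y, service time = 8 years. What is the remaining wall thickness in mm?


Remaining wall = original − CR × time
t = 21.3 − 0.21*8 = 21.3 − 1.68 = 19.62 mm

19.62 mm


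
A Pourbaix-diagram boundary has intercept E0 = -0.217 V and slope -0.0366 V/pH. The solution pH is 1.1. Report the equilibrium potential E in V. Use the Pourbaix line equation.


Apply the Pourbaix line equation: E = E0 + slope*pH
E = -0.217 + (-0.0366)*1.1 = -0.217 + (-0.04026) = -0.25726 V
Rounded to 4 decimal places: E = -0.2573 V

-0.2573 V


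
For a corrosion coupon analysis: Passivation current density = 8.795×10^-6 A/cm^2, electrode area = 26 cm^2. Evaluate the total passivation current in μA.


I = i_pass * A, then convert A → μA (×10^6)
I = 8.795×10^-6 * 26 * 10^6 = 228.67 μA

228.67 μA


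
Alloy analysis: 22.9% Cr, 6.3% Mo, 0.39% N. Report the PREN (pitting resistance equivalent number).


Apply the PREN formula: PREN = Cr + 3.3*Mo + 16*N
PREN = 22.9 + 3.3*6.3 + 16*0.39
PREN = 22.9 + 20.79 + 6.24 = 49.93

49.93


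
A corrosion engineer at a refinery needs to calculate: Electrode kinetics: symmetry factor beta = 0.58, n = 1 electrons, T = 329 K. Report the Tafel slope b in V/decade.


Apply the Tafel slope relation: b = 2.303*R*T/(beta*n*F)
Numerator: 2.303 * 8.314 * 329 = 6299.41
Denominator: 0.58 * 1 * 96485 = 55961.3
b = 6299.41 / 55961.3 = 0.1126 V/decade

0.1126 V/decade


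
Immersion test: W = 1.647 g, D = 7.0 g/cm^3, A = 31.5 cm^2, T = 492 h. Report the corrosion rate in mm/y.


Apply the mm/y weight-loss relation: CR = 87600 * W / (D * A * T)
Numerator: 87600 * 1.647 = 144277.2
Denominator: 7.0 * 31.5 * 492 = 108486.0
CR = 144277.2 / 108486.0 = 1.3299 mm/y

1.3299 mm/y


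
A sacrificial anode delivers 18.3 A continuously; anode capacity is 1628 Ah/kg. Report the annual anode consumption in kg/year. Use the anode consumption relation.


Annual consumption = current * hours per year / capacity
Rate = 18.3 * 8760 / 1628 = 98.5 kg/year

98.5 kg/year


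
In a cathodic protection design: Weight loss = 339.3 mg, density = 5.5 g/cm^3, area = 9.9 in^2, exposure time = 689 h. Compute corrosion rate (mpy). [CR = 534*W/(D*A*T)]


Apply the mpy weight-loss relation: CR = 534 * W / (D * A * T)
Numerator: 534 * 339.3 = 181186.2
Denominator: 5.5 * 9.9 * 689 = 37516.05
CR = 181186.2 / 37516.05 = 4.83 mpy

4.83 mpy


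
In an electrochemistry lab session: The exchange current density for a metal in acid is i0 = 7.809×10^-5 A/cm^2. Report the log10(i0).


i0 = 7.809×10^-5 A/cm^2
log10(i0) = -4.107

-4.107


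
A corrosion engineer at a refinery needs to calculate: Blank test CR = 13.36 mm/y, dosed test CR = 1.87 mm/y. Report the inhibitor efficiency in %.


Apply the inhibitor-efficiency definition: IE = (CR_blank − CR_inh)/CR_blank × 100
IE = (13.36 − 1.87) / 13.36 × 100
IE = 11.49 / 13.36 × 100 = 86.0 %

86.0 %


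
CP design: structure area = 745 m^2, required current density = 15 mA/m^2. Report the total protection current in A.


I = area * current density, then convert mA → A (÷1000)
I = 745 * 15 / 1000 = 11.18 A

11.18 A


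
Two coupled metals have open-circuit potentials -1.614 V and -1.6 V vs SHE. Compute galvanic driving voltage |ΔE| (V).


Driving voltage is the absolute potential difference.
|ΔE| = |-1.614 − (-1.6)| = 0.014 V

0.014 V


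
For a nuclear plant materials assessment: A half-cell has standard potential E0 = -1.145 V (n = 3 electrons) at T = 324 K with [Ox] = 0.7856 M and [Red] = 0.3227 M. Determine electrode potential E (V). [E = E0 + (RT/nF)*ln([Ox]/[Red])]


Apply the Nernst equation: E = E0 + (RT/nF)*ln([Ox]/[Red])
Step 1: RT/nF = 8.314*324/(3*96485) = 0.00930623 V
Step 2: [Ox]/[Red] = 0.7856/0.3227 = 2.434459
Step 3: ln(2.434459) = 0.889725
Step 4: correction = 0.00930623 * 0.889725 = 0.008 V
E = -1.145 + 0.008 = -1.137 V

-1.137 V


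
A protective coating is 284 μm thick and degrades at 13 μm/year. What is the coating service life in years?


Service life = thickness / degradation rate
Life = 284 / 13 = 21.8 years

21.8 years


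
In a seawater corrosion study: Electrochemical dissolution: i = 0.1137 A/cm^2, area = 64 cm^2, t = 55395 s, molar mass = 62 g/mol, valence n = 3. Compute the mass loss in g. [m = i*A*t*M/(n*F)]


Apply Faraday's law: m = i*A*t*M / (n*F)
Total charge passed Q = i*A*t = 0.1137*64*55395 = 403098.336 C
m = Q*M/(n*F) = 403098.336*62/(3*96485) = 86.34191 g

86.34191 g


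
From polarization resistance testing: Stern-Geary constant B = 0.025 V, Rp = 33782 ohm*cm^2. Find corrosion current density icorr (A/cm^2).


Apply the Stern-Geary relation: icorr = B / Rp
icorr = 0.025 / 33782 = 7.4×10^-7 A/cm^2

7.4×10^-7 A/cm^2


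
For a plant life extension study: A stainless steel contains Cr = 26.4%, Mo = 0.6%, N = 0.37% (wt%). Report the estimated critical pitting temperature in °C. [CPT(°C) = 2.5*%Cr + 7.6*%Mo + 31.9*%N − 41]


Apply the ASTM G48 empirical CPT estimate: CPT(°C) = 2.5*%Cr + 7.6*%Mo + 31.9*%N − 41
2.5*26.4 = 66; 7.6*0.6 = 4.56; 31.9*0.37 = 11.803
CPT = 66 + 4.56 + 11.803 − 41 = 41.363 °C
Rounded to 0.1 °C: CPT ≈ 41.4 °C

41.4 °C


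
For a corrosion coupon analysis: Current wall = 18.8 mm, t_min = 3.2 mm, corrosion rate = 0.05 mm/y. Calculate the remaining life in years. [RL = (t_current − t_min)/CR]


Apply the remaining-life relation: RL = (t_current − t_min) / CR
RL = (18.8 − 3.2) / 0.05 = 15.6 / 0.05 = 312.0 years

312.0 years


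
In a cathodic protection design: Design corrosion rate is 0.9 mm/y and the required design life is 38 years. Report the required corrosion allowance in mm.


Corrosion allowance = CR × design life
CA = 0.9 * 38 = 34.2 mm

34.2 mm


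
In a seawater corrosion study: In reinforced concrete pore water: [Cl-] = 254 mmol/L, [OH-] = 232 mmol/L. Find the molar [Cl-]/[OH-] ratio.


Threshold parameter = [Cl-] / [OH-] (molar basis; both in mmol/L, so units cancel)
Ratio = 254 / 232 = 1.09

1.09


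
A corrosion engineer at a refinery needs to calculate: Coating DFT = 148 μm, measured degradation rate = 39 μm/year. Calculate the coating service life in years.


Service life = thickness / degradation rate
Life = 148 / 39 = 3.8 years

3.8 years


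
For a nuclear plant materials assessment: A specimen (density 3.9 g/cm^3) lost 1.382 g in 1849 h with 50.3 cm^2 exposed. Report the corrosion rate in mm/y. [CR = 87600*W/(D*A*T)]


Apply the mm/y weight-loss relation: CR = 87600 * W / (D * A * T)
Numerator: 87600 * 1.382 = 121063.2
Denominator: 3.9 * 50.3 * 1849 = 362718.33
CR = 121063.2 / 362718.33 = 0.333766 mm/y

0.333766 mm/y


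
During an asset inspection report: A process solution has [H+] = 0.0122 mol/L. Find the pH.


pH = −log10[H+]
pH = −log10(0.0122) = 1.91

1.91


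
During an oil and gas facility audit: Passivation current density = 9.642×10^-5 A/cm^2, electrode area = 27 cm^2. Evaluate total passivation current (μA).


I = i_pass * A, then convert A → μA (×10^6)
I = 9.642×10^-5 * 27 * 10^6 = 2603.34 μA

2603.34 μA


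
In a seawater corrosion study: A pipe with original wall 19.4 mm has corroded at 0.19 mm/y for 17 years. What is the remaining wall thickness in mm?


Remaining wall = original − CR × time
t = 19.4 − 0.19*17 = 19.4 − 3.23 = 16.17 mm

16.17 mm


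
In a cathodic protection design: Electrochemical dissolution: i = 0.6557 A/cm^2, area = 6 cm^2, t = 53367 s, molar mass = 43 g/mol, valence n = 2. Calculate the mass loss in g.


Apply Faraday's law: m = i*A*t*M / (n*F)
Total charge passed Q = i*A*t = 0.6557*6*53367 = 209956.4514 C
m = Q*M/(n*F) = 209956.4514*43/(2*96485) = 46.785 g

46.785 g


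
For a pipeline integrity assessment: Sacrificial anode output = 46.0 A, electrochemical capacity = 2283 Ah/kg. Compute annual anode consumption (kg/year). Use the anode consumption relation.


Annual consumption = current * hours per year / capacity
Rate = 46.0 * 8760 / 2283 = 176.5 kg/year

176.5 kg/year


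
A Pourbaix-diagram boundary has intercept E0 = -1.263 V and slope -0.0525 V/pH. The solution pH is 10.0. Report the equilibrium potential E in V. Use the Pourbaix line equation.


Apply the Pourbaix line equation: E = E0 + slope*pH
E = -1.263 + (-0.0525)*10.0 = -1.263 + (-0.525) = -1.788 V
Rounded to 3 decimal places: E = -1.788 V

-1.788 V


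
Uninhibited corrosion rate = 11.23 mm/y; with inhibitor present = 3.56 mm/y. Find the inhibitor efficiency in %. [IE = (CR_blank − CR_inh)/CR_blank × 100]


Apply the inhibitor-efficiency definition: IE = (CR_blank − CR_inh)/CR_blank × 100
IE = (11.23 − 3.56) / 11.23 × 100
IE = 7.67 / 11.23 × 100 = 68.3 %

68.3 %


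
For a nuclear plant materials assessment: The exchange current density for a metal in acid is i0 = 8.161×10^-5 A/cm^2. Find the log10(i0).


i0 = 8.161×10^-5 A/cm^2
log10(i0) = -4.088

-4.088


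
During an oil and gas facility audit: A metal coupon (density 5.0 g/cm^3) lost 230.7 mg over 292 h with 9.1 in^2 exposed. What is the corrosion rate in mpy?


Apply the mpy weight-loss relation: CR = 534 * W / (D * A * T)
Numerator: 534 * 230.7 = 123193.8
Denominator: 5.0 * 9.1 * 292 = 13286.0
CR = 123193.8 / 13286.0 = 9.2725 mpy

9.2725 mpy


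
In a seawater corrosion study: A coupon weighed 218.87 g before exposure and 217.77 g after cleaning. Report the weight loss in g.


Weight loss = initial − final
WL = 218.87 − 217.77 = 1.1 g

1.1 g


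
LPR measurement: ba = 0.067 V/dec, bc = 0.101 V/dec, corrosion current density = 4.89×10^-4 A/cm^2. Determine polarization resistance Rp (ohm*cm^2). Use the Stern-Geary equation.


Apply the Stern-Geary equation: Rp = ba*bc / (2.303*icorr*(ba+bc))
ba*bc = 0.067*0.101 = 0.006767
ba+bc = 0.168; 2.303*icorr*(ba+bc) = 2.303*4.89×10^-4*0.168 = 1.8919606×10^-4
Rp = 0.006767 / 1.8919606×10^-4 = 35.77 ohm*cm^2

35.77 ohm*cm^2


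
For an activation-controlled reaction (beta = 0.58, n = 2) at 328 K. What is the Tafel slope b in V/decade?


Apply the Tafel slope relation: b = 2.303*R*T/(beta*n*F)
Numerator: 2.303 * 8.314 * 328 = 6280.26
Denominator: 0.58 * 2 * 96485 = 111922.6
b = 6280.26 / 111922.6 = 0.0561 V/decade

0.0561 V/decade


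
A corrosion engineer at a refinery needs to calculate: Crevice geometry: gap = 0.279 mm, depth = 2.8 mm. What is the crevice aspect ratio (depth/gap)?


Aspect ratio = depth / gap
Ratio = 2.8 / 0.279 = 10.0

10.0


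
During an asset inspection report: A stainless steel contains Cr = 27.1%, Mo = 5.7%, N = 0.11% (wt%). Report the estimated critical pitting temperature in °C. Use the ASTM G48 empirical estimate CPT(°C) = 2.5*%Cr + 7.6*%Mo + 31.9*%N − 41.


Apply the ASTM G48 empirical CPT estimate: CPT(°C) = 2.5*%Cr + 7.6*%Mo + 31.9*%N − 41
2.5*27.1 = 67.75; 7.6*5.7 = 43.32; 31.9*0.11 = 3.509
CPT = 67.75 + 43.32 + 3.509 − 41 = 73.579 °C
Rounded to 0.1 °C: CPT ≈ 73.6 °C

73.6 °C


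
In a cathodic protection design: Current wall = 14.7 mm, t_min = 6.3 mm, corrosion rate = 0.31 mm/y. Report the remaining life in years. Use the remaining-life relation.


Apply the remaining-life relation: RL = (t_current − t_min) / CR
RL = (14.7 − 6.3) / 0.31 = 8.4 / 0.31 = 27.1 years

27.1 years


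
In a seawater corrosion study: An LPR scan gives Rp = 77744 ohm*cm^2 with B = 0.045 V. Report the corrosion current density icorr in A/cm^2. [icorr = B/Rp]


Apply the Stern-Geary relation: icorr = B / Rp
icorr = 0.045 / 77744 = 5.788×10^-7 A/cm^2

5.788×10^-7 A/cm^2


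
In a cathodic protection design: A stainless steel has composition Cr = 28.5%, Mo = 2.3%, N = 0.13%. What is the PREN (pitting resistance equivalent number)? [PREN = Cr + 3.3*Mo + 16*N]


Apply the PREN formula: PREN = Cr + 3.3*Mo + 16*N
PREN = 28.5 + 3.3*2.3 + 16*0.13
PREN = 28.5 + 7.59 + 2.08 = 38.17

38.17


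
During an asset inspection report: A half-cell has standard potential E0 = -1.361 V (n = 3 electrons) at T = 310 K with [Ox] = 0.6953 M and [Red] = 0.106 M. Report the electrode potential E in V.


Apply the Nernst equation: E = E0 + (RT/nF)*ln([Ox]/[Red])
Step 1: RT/nF = 8.314*310/(3*96485) = 0.00890411 V
Step 2: [Ox]/[Red] = 0.6953/0.106 = 6.559434
Step 3: ln(6.559434) = 1.880904
Step 4: correction = 0.00890411 * 1.880904 = 0.017 V
E = -1.361 + 0.017 = -1.344 V

-1.344 V


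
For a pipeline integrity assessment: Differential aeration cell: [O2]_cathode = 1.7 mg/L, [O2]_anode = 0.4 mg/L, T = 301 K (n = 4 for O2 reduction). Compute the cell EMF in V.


Apply the Nernst concentration-cell relation: E = (RT/nF)*ln(C_cathode/C_anode)
RT/nF = 8.314*301/(4*96485) = 0.0064842 V
ln(1.7/0.4) = 1.44692
E = 0.0064842 * 1.44692 = 0.00938 V

0.00938 V


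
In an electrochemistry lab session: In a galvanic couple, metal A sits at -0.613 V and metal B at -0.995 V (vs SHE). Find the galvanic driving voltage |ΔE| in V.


Driving voltage is the absolute potential difference.
|ΔE| = |-0.613 − (-0.995)| = 0.382 V

0.382 V


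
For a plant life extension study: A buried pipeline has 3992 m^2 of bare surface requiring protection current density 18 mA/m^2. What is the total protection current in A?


I = area * current density, then convert mA → A (÷1000)
I = 3992 * 18 / 1000 = 71.86 A

71.86 A


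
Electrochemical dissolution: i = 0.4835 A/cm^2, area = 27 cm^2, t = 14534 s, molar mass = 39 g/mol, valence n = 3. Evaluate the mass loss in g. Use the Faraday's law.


Apply Faraday's law: m = i*A*t*M / (n*F)
Total charge passed Q = i*A*t = 0.4835*27*14534 = 189734.103 C
m = Q*M/(n*F) = 189734.103*39/(3*96485) = 25.564 g

25.564 g


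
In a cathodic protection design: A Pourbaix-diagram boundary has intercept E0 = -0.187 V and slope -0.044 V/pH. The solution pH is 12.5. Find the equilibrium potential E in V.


Apply the Pourbaix line equation: E = E0 + slope*pH
E = -0.187 + (-0.044)*12.5 = -0.187 + (-0.55) = -0.737 V
Rounded to 4 decimal places: E = -0.7370 V

-0.7370 V


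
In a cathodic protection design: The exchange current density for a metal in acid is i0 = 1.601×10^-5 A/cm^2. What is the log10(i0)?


i0 = 1.601×10^-5 A/cm^2
log10(i0) = -4.796

-4.796


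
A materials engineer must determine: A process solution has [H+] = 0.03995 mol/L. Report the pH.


pH = −log10[H+]
pH = −log10(0.03995) = 1.4

1.4


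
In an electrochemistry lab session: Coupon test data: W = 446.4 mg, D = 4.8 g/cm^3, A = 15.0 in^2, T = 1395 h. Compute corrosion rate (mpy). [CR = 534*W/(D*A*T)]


Apply the mpy weight-loss relation: CR = 534 * W / (D * A * T)
Numerator: 534 * 446.4 = 238377.6
Denominator: 4.8 * 15.0 * 1395 = 100440.0
CR = 238377.6 / 100440.0 = 2.3733 mpy

2.3733 mpy


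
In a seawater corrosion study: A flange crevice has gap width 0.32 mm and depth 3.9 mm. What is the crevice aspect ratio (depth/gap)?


Aspect ratio = depth / gap
Ratio = 3.9 / 0.32 = 12.2

12.2


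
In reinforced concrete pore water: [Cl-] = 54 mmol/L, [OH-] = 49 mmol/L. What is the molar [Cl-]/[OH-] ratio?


Threshold parameter = [Cl-] / [OH-] (molar basis; both in mmol/L, so units cancel)
Ratio = 54 / 49 = 1.1

1.1


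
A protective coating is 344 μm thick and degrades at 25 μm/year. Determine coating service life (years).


Service life = thickness / degradation rate
Life = 344 / 25 = 13.8 years

13.8 years
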